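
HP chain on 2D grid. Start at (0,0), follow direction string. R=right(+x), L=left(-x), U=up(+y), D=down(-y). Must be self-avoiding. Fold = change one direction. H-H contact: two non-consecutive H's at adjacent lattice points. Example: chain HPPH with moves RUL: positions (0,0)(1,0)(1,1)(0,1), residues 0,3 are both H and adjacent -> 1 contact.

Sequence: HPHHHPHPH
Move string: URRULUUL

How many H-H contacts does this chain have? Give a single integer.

Positions: [(0, 0), (0, 1), (1, 1), (2, 1), (2, 2), (1, 2), (1, 3), (1, 4), (0, 4)]
No H-H contacts found.

Answer: 0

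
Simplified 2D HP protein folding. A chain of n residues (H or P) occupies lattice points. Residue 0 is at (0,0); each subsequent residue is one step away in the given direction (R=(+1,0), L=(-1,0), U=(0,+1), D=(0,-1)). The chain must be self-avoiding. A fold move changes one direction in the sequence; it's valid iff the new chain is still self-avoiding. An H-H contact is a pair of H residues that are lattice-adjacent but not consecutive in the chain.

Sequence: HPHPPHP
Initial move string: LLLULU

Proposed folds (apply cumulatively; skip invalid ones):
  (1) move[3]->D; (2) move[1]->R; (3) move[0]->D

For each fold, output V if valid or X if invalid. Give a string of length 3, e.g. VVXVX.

Answer: VXV

Derivation:
Initial: LLLULU -> [(0, 0), (-1, 0), (-2, 0), (-3, 0), (-3, 1), (-4, 1), (-4, 2)]
Fold 1: move[3]->D => LLLDLU VALID
Fold 2: move[1]->R => LRLDLU INVALID (collision), skipped
Fold 3: move[0]->D => DLLDLU VALID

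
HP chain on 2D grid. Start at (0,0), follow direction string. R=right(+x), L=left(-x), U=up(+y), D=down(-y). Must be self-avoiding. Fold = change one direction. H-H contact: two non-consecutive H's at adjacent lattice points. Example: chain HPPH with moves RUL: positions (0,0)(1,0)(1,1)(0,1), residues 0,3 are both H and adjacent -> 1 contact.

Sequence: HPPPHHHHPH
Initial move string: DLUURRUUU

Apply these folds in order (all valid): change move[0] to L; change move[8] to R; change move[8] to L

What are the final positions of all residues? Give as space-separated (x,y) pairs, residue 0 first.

Answer: (0,0) (-1,0) (-2,0) (-2,1) (-2,2) (-1,2) (0,2) (0,3) (0,4) (-1,4)

Derivation:
Initial moves: DLUURRUUU
Fold: move[0]->L => LLUURRUUU (positions: [(0, 0), (-1, 0), (-2, 0), (-2, 1), (-2, 2), (-1, 2), (0, 2), (0, 3), (0, 4), (0, 5)])
Fold: move[8]->R => LLUURRUUR (positions: [(0, 0), (-1, 0), (-2, 0), (-2, 1), (-2, 2), (-1, 2), (0, 2), (0, 3), (0, 4), (1, 4)])
Fold: move[8]->L => LLUURRUUL (positions: [(0, 0), (-1, 0), (-2, 0), (-2, 1), (-2, 2), (-1, 2), (0, 2), (0, 3), (0, 4), (-1, 4)])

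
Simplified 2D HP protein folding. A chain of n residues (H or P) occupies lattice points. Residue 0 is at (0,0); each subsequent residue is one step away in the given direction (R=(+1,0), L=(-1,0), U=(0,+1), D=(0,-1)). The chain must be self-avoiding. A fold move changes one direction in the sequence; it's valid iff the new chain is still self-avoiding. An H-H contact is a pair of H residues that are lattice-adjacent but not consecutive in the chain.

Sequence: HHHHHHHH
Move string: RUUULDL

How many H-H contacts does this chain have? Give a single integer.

Positions: [(0, 0), (1, 0), (1, 1), (1, 2), (1, 3), (0, 3), (0, 2), (-1, 2)]
H-H contact: residue 3 @(1,2) - residue 6 @(0, 2)

Answer: 1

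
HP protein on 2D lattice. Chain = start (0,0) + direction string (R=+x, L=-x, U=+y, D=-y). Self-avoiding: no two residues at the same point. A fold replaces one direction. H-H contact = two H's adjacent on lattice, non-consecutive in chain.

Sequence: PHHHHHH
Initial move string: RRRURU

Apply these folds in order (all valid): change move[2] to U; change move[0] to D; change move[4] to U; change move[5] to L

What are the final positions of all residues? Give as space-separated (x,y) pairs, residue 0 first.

Answer: (0,0) (0,-1) (1,-1) (1,0) (1,1) (1,2) (0,2)

Derivation:
Initial moves: RRRURU
Fold: move[2]->U => RRUURU (positions: [(0, 0), (1, 0), (2, 0), (2, 1), (2, 2), (3, 2), (3, 3)])
Fold: move[0]->D => DRUURU (positions: [(0, 0), (0, -1), (1, -1), (1, 0), (1, 1), (2, 1), (2, 2)])
Fold: move[4]->U => DRUUUU (positions: [(0, 0), (0, -1), (1, -1), (1, 0), (1, 1), (1, 2), (1, 3)])
Fold: move[5]->L => DRUUUL (positions: [(0, 0), (0, -1), (1, -1), (1, 0), (1, 1), (1, 2), (0, 2)])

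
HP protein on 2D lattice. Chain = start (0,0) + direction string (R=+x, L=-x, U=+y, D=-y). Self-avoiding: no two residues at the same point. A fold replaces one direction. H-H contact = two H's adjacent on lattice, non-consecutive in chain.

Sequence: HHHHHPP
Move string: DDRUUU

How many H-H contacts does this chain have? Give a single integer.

Positions: [(0, 0), (0, -1), (0, -2), (1, -2), (1, -1), (1, 0), (1, 1)]
H-H contact: residue 1 @(0,-1) - residue 4 @(1, -1)

Answer: 1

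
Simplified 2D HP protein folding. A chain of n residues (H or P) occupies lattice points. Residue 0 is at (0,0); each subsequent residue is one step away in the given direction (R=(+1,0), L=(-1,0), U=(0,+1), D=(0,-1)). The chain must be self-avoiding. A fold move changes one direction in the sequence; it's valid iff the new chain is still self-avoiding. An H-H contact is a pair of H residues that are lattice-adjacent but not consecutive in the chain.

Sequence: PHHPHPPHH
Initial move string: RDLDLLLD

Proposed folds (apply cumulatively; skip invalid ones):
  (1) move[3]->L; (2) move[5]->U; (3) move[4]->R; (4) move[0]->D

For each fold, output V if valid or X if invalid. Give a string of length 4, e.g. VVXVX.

Initial: RDLDLLLD -> [(0, 0), (1, 0), (1, -1), (0, -1), (0, -2), (-1, -2), (-2, -2), (-3, -2), (-3, -3)]
Fold 1: move[3]->L => RDLLLLLD VALID
Fold 2: move[5]->U => RDLLLULD VALID
Fold 3: move[4]->R => RDLLRULD INVALID (collision), skipped
Fold 4: move[0]->D => DDLLLULD VALID

Answer: VVXV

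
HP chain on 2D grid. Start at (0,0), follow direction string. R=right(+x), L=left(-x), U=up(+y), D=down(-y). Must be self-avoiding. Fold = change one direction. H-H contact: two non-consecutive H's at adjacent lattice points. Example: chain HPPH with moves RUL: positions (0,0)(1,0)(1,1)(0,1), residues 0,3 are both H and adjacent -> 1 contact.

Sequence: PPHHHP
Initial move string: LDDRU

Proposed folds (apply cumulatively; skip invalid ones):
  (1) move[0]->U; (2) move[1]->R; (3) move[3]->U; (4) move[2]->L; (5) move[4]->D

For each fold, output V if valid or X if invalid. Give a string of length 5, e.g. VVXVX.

Answer: XXXXV

Derivation:
Initial: LDDRU -> [(0, 0), (-1, 0), (-1, -1), (-1, -2), (0, -2), (0, -1)]
Fold 1: move[0]->U => UDDRU INVALID (collision), skipped
Fold 2: move[1]->R => LRDRU INVALID (collision), skipped
Fold 3: move[3]->U => LDDUU INVALID (collision), skipped
Fold 4: move[2]->L => LDLRU INVALID (collision), skipped
Fold 5: move[4]->D => LDDRD VALID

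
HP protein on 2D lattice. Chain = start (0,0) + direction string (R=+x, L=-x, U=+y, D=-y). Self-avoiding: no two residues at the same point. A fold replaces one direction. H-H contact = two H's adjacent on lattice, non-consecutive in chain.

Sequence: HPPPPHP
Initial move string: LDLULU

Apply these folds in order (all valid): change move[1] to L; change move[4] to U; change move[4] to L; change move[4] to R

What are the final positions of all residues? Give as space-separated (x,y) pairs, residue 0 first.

Answer: (0,0) (-1,0) (-2,0) (-3,0) (-3,1) (-2,1) (-2,2)

Derivation:
Initial moves: LDLULU
Fold: move[1]->L => LLLULU (positions: [(0, 0), (-1, 0), (-2, 0), (-3, 0), (-3, 1), (-4, 1), (-4, 2)])
Fold: move[4]->U => LLLUUU (positions: [(0, 0), (-1, 0), (-2, 0), (-3, 0), (-3, 1), (-3, 2), (-3, 3)])
Fold: move[4]->L => LLLULU (positions: [(0, 0), (-1, 0), (-2, 0), (-3, 0), (-3, 1), (-4, 1), (-4, 2)])
Fold: move[4]->R => LLLURU (positions: [(0, 0), (-1, 0), (-2, 0), (-3, 0), (-3, 1), (-2, 1), (-2, 2)])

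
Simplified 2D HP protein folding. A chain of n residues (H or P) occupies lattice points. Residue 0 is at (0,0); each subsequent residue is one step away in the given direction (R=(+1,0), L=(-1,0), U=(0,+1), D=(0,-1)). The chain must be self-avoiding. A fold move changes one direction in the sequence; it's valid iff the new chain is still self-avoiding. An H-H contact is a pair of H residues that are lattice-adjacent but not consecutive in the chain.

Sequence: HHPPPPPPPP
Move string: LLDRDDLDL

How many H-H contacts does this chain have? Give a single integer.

Answer: 0

Derivation:
Positions: [(0, 0), (-1, 0), (-2, 0), (-2, -1), (-1, -1), (-1, -2), (-1, -3), (-2, -3), (-2, -4), (-3, -4)]
No H-H contacts found.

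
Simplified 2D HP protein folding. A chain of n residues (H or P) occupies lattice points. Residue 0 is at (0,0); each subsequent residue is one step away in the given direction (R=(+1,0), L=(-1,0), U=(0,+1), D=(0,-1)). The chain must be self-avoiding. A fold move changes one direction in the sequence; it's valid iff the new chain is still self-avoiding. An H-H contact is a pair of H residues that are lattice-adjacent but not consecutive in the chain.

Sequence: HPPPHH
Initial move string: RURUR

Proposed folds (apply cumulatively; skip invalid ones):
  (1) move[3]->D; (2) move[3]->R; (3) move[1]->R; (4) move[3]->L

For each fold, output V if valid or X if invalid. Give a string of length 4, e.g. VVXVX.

Initial: RURUR -> [(0, 0), (1, 0), (1, 1), (2, 1), (2, 2), (3, 2)]
Fold 1: move[3]->D => RURDR VALID
Fold 2: move[3]->R => RURRR VALID
Fold 3: move[1]->R => RRRRR VALID
Fold 4: move[3]->L => RRRLR INVALID (collision), skipped

Answer: VVVX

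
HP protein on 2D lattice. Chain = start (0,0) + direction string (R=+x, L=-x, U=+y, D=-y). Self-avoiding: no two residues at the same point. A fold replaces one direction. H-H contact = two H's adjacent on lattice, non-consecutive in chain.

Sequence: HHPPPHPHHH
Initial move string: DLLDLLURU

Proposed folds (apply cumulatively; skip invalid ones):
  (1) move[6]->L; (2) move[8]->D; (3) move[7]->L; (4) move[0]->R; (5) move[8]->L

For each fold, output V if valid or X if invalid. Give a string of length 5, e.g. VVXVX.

Initial: DLLDLLURU -> [(0, 0), (0, -1), (-1, -1), (-2, -1), (-2, -2), (-3, -2), (-4, -2), (-4, -1), (-3, -1), (-3, 0)]
Fold 1: move[6]->L => DLLDLLLRU INVALID (collision), skipped
Fold 2: move[8]->D => DLLDLLURD INVALID (collision), skipped
Fold 3: move[7]->L => DLLDLLULU VALID
Fold 4: move[0]->R => RLLDLLULU INVALID (collision), skipped
Fold 5: move[8]->L => DLLDLLULL VALID

Answer: XXVXV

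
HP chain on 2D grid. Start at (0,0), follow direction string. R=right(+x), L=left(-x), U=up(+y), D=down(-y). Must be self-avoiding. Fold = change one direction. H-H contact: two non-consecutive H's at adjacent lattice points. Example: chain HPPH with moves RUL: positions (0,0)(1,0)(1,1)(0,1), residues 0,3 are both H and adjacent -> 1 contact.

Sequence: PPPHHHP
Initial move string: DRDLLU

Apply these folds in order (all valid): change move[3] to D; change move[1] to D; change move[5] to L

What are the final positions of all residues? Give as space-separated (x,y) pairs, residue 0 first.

Answer: (0,0) (0,-1) (0,-2) (0,-3) (0,-4) (-1,-4) (-2,-4)

Derivation:
Initial moves: DRDLLU
Fold: move[3]->D => DRDDLU (positions: [(0, 0), (0, -1), (1, -1), (1, -2), (1, -3), (0, -3), (0, -2)])
Fold: move[1]->D => DDDDLU (positions: [(0, 0), (0, -1), (0, -2), (0, -3), (0, -4), (-1, -4), (-1, -3)])
Fold: move[5]->L => DDDDLL (positions: [(0, 0), (0, -1), (0, -2), (0, -3), (0, -4), (-1, -4), (-2, -4)])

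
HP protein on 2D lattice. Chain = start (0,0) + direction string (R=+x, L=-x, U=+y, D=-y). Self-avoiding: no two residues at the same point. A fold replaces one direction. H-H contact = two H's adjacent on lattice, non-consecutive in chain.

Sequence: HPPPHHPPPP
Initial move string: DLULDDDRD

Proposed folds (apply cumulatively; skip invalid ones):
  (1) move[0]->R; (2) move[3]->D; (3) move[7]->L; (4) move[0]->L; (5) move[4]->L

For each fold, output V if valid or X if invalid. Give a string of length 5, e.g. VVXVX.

Initial: DLULDDDRD -> [(0, 0), (0, -1), (-1, -1), (-1, 0), (-2, 0), (-2, -1), (-2, -2), (-2, -3), (-1, -3), (-1, -4)]
Fold 1: move[0]->R => RLULDDDRD INVALID (collision), skipped
Fold 2: move[3]->D => DLUDDDDRD INVALID (collision), skipped
Fold 3: move[7]->L => DLULDDDLD VALID
Fold 4: move[0]->L => LLULDDDLD VALID
Fold 5: move[4]->L => LLULLDDLD VALID

Answer: XXVVV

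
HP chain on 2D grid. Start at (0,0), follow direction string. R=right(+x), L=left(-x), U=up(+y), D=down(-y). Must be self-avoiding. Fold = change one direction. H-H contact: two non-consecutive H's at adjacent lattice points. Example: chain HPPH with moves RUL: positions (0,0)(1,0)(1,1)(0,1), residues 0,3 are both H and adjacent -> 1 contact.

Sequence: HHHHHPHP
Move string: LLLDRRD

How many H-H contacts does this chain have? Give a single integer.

Answer: 1

Derivation:
Positions: [(0, 0), (-1, 0), (-2, 0), (-3, 0), (-3, -1), (-2, -1), (-1, -1), (-1, -2)]
H-H contact: residue 1 @(-1,0) - residue 6 @(-1, -1)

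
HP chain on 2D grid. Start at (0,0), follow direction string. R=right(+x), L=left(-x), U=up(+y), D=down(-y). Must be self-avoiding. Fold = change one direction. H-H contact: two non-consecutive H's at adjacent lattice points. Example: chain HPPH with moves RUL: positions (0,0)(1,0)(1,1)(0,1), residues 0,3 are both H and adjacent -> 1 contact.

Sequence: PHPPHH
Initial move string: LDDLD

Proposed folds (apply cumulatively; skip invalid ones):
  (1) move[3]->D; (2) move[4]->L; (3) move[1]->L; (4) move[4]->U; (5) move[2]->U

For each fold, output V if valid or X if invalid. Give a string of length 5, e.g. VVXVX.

Initial: LDDLD -> [(0, 0), (-1, 0), (-1, -1), (-1, -2), (-2, -2), (-2, -3)]
Fold 1: move[3]->D => LDDDD VALID
Fold 2: move[4]->L => LDDDL VALID
Fold 3: move[1]->L => LLDDL VALID
Fold 4: move[4]->U => LLDDU INVALID (collision), skipped
Fold 5: move[2]->U => LLUDL INVALID (collision), skipped

Answer: VVVXX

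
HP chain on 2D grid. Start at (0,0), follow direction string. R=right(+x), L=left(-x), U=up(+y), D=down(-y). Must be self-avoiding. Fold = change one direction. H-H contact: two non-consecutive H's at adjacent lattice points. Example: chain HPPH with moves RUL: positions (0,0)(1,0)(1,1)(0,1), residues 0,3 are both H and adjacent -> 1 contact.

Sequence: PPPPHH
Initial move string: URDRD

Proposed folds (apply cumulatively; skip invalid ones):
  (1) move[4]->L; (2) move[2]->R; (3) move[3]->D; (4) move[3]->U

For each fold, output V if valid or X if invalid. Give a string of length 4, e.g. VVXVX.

Answer: XVVX

Derivation:
Initial: URDRD -> [(0, 0), (0, 1), (1, 1), (1, 0), (2, 0), (2, -1)]
Fold 1: move[4]->L => URDRL INVALID (collision), skipped
Fold 2: move[2]->R => URRRD VALID
Fold 3: move[3]->D => URRDD VALID
Fold 4: move[3]->U => URRUD INVALID (collision), skipped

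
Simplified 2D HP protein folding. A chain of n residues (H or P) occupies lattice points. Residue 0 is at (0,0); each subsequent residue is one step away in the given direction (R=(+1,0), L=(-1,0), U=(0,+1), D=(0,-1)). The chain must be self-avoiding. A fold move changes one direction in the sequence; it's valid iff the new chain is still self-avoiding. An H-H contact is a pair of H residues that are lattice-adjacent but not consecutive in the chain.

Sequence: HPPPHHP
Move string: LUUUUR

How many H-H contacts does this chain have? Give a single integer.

Answer: 0

Derivation:
Positions: [(0, 0), (-1, 0), (-1, 1), (-1, 2), (-1, 3), (-1, 4), (0, 4)]
No H-H contacts found.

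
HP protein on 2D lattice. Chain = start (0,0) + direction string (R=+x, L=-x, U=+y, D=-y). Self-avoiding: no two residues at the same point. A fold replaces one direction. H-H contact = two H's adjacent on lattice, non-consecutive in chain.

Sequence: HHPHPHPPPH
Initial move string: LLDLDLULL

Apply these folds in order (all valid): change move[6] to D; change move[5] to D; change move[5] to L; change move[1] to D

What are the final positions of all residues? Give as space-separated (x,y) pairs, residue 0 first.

Answer: (0,0) (-1,0) (-1,-1) (-1,-2) (-2,-2) (-2,-3) (-3,-3) (-3,-4) (-4,-4) (-5,-4)

Derivation:
Initial moves: LLDLDLULL
Fold: move[6]->D => LLDLDLDLL (positions: [(0, 0), (-1, 0), (-2, 0), (-2, -1), (-3, -1), (-3, -2), (-4, -2), (-4, -3), (-5, -3), (-6, -3)])
Fold: move[5]->D => LLDLDDDLL (positions: [(0, 0), (-1, 0), (-2, 0), (-2, -1), (-3, -1), (-3, -2), (-3, -3), (-3, -4), (-4, -4), (-5, -4)])
Fold: move[5]->L => LLDLDLDLL (positions: [(0, 0), (-1, 0), (-2, 0), (-2, -1), (-3, -1), (-3, -2), (-4, -2), (-4, -3), (-5, -3), (-6, -3)])
Fold: move[1]->D => LDDLDLDLL (positions: [(0, 0), (-1, 0), (-1, -1), (-1, -2), (-2, -2), (-2, -3), (-3, -3), (-3, -4), (-4, -4), (-5, -4)])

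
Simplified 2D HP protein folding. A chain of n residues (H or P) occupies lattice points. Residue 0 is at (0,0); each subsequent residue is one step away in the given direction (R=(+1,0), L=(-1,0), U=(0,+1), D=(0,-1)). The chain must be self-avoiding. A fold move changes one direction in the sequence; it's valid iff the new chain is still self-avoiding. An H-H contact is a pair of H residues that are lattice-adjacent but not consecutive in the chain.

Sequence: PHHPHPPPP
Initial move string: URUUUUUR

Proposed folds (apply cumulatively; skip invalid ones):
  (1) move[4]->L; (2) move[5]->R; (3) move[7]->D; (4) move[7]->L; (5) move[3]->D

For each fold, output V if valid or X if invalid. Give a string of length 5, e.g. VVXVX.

Initial: URUUUUUR -> [(0, 0), (0, 1), (1, 1), (1, 2), (1, 3), (1, 4), (1, 5), (1, 6), (2, 6)]
Fold 1: move[4]->L => URUULUUR VALID
Fold 2: move[5]->R => URUULRUR INVALID (collision), skipped
Fold 3: move[7]->D => URUULUUD INVALID (collision), skipped
Fold 4: move[7]->L => URUULUUL VALID
Fold 5: move[3]->D => URUDLUUL INVALID (collision), skipped

Answer: VXXVX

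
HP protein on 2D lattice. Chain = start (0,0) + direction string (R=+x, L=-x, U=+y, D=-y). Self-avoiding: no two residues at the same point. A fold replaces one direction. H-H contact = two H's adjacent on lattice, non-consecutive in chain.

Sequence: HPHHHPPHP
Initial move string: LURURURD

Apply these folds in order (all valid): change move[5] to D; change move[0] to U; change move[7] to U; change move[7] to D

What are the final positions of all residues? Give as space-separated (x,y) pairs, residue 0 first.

Answer: (0,0) (0,1) (0,2) (1,2) (1,3) (2,3) (2,2) (3,2) (3,1)

Derivation:
Initial moves: LURURURD
Fold: move[5]->D => LURURDRD (positions: [(0, 0), (-1, 0), (-1, 1), (0, 1), (0, 2), (1, 2), (1, 1), (2, 1), (2, 0)])
Fold: move[0]->U => UURURDRD (positions: [(0, 0), (0, 1), (0, 2), (1, 2), (1, 3), (2, 3), (2, 2), (3, 2), (3, 1)])
Fold: move[7]->U => UURURDRU (positions: [(0, 0), (0, 1), (0, 2), (1, 2), (1, 3), (2, 3), (2, 2), (3, 2), (3, 3)])
Fold: move[7]->D => UURURDRD (positions: [(0, 0), (0, 1), (0, 2), (1, 2), (1, 3), (2, 3), (2, 2), (3, 2), (3, 1)])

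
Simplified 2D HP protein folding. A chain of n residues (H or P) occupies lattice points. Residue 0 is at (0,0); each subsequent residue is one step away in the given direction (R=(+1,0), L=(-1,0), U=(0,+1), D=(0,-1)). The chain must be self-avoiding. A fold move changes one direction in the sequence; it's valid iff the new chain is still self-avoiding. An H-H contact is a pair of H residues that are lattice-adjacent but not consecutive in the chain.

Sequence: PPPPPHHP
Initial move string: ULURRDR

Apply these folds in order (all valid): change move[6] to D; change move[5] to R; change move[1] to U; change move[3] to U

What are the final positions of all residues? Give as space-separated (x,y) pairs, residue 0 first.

Answer: (0,0) (0,1) (0,2) (0,3) (0,4) (1,4) (2,4) (2,3)

Derivation:
Initial moves: ULURRDR
Fold: move[6]->D => ULURRDD (positions: [(0, 0), (0, 1), (-1, 1), (-1, 2), (0, 2), (1, 2), (1, 1), (1, 0)])
Fold: move[5]->R => ULURRRD (positions: [(0, 0), (0, 1), (-1, 1), (-1, 2), (0, 2), (1, 2), (2, 2), (2, 1)])
Fold: move[1]->U => UUURRRD (positions: [(0, 0), (0, 1), (0, 2), (0, 3), (1, 3), (2, 3), (3, 3), (3, 2)])
Fold: move[3]->U => UUUURRD (positions: [(0, 0), (0, 1), (0, 2), (0, 3), (0, 4), (1, 4), (2, 4), (2, 3)])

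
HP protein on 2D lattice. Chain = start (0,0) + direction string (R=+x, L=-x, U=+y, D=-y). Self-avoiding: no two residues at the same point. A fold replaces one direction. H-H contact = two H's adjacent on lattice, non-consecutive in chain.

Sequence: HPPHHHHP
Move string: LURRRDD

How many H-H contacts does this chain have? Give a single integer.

Positions: [(0, 0), (-1, 0), (-1, 1), (0, 1), (1, 1), (2, 1), (2, 0), (2, -1)]
H-H contact: residue 0 @(0,0) - residue 3 @(0, 1)

Answer: 1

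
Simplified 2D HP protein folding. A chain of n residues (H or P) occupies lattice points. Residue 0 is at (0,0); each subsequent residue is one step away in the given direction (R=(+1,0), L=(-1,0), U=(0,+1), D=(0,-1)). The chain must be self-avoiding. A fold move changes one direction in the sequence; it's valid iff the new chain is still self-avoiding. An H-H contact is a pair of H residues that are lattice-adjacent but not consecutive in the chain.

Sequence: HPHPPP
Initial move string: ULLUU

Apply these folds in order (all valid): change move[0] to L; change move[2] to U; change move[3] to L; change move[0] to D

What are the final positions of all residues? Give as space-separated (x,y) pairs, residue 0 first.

Answer: (0,0) (0,-1) (-1,-1) (-1,0) (-2,0) (-2,1)

Derivation:
Initial moves: ULLUU
Fold: move[0]->L => LLLUU (positions: [(0, 0), (-1, 0), (-2, 0), (-3, 0), (-3, 1), (-3, 2)])
Fold: move[2]->U => LLUUU (positions: [(0, 0), (-1, 0), (-2, 0), (-2, 1), (-2, 2), (-2, 3)])
Fold: move[3]->L => LLULU (positions: [(0, 0), (-1, 0), (-2, 0), (-2, 1), (-3, 1), (-3, 2)])
Fold: move[0]->D => DLULU (positions: [(0, 0), (0, -1), (-1, -1), (-1, 0), (-2, 0), (-2, 1)])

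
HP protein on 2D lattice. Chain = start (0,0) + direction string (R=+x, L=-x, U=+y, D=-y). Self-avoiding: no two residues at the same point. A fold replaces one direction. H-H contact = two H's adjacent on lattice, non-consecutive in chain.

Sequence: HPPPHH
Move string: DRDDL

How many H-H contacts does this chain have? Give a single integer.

Positions: [(0, 0), (0, -1), (1, -1), (1, -2), (1, -3), (0, -3)]
No H-H contacts found.

Answer: 0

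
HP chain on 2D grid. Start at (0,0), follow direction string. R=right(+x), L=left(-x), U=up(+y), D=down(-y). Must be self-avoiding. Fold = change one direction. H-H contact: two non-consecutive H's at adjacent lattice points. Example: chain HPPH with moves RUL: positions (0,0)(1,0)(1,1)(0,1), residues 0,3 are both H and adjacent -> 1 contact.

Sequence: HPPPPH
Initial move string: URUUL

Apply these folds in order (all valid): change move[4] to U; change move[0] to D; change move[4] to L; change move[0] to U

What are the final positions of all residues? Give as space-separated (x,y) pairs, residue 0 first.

Answer: (0,0) (0,1) (1,1) (1,2) (1,3) (0,3)

Derivation:
Initial moves: URUUL
Fold: move[4]->U => URUUU (positions: [(0, 0), (0, 1), (1, 1), (1, 2), (1, 3), (1, 4)])
Fold: move[0]->D => DRUUU (positions: [(0, 0), (0, -1), (1, -1), (1, 0), (1, 1), (1, 2)])
Fold: move[4]->L => DRUUL (positions: [(0, 0), (0, -1), (1, -1), (1, 0), (1, 1), (0, 1)])
Fold: move[0]->U => URUUL (positions: [(0, 0), (0, 1), (1, 1), (1, 2), (1, 3), (0, 3)])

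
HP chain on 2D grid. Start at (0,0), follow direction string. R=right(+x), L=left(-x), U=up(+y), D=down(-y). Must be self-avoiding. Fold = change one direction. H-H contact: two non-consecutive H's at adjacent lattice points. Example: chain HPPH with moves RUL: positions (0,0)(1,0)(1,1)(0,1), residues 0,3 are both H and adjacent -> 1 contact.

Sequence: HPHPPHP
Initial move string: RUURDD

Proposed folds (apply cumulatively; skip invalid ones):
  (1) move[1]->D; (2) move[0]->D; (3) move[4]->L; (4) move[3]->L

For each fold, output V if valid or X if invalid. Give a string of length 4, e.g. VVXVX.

Answer: XXXX

Derivation:
Initial: RUURDD -> [(0, 0), (1, 0), (1, 1), (1, 2), (2, 2), (2, 1), (2, 0)]
Fold 1: move[1]->D => RDURDD INVALID (collision), skipped
Fold 2: move[0]->D => DUURDD INVALID (collision), skipped
Fold 3: move[4]->L => RUURLD INVALID (collision), skipped
Fold 4: move[3]->L => RUULDD INVALID (collision), skipped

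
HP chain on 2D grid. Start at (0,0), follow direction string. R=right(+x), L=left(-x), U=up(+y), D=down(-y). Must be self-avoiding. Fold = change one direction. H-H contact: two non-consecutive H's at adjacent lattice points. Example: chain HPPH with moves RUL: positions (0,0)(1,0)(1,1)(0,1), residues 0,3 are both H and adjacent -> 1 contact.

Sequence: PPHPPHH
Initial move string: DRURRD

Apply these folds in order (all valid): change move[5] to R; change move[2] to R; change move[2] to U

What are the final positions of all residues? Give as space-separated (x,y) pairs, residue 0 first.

Initial moves: DRURRD
Fold: move[5]->R => DRURRR (positions: [(0, 0), (0, -1), (1, -1), (1, 0), (2, 0), (3, 0), (4, 0)])
Fold: move[2]->R => DRRRRR (positions: [(0, 0), (0, -1), (1, -1), (2, -1), (3, -1), (4, -1), (5, -1)])
Fold: move[2]->U => DRURRR (positions: [(0, 0), (0, -1), (1, -1), (1, 0), (2, 0), (3, 0), (4, 0)])

Answer: (0,0) (0,-1) (1,-1) (1,0) (2,0) (3,0) (4,0)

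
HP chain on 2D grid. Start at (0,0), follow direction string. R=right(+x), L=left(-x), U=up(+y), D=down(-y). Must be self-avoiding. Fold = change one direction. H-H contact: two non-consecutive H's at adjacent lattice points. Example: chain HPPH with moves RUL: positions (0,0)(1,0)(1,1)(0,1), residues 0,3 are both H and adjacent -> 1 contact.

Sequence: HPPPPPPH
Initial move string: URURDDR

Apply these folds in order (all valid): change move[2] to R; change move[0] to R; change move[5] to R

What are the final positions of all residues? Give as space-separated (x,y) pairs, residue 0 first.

Initial moves: URURDDR
Fold: move[2]->R => URRRDDR (positions: [(0, 0), (0, 1), (1, 1), (2, 1), (3, 1), (3, 0), (3, -1), (4, -1)])
Fold: move[0]->R => RRRRDDR (positions: [(0, 0), (1, 0), (2, 0), (3, 0), (4, 0), (4, -1), (4, -2), (5, -2)])
Fold: move[5]->R => RRRRDRR (positions: [(0, 0), (1, 0), (2, 0), (3, 0), (4, 0), (4, -1), (5, -1), (6, -1)])

Answer: (0,0) (1,0) (2,0) (3,0) (4,0) (4,-1) (5,-1) (6,-1)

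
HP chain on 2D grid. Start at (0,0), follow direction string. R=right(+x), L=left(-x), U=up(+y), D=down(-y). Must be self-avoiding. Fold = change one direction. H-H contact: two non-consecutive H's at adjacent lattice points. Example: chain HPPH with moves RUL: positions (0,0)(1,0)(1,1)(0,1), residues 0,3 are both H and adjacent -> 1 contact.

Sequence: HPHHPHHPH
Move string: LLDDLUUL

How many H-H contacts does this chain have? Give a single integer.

Answer: 1

Derivation:
Positions: [(0, 0), (-1, 0), (-2, 0), (-2, -1), (-2, -2), (-3, -2), (-3, -1), (-3, 0), (-4, 0)]
H-H contact: residue 3 @(-2,-1) - residue 6 @(-3, -1)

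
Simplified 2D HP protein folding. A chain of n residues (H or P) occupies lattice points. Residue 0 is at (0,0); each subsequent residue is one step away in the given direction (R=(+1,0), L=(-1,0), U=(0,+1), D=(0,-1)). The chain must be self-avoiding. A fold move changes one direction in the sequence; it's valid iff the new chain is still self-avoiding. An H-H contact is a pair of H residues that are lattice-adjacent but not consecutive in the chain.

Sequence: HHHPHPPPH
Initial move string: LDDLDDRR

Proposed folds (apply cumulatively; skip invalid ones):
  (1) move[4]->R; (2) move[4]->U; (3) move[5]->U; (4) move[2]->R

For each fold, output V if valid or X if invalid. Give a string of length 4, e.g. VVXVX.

Initial: LDDLDDRR -> [(0, 0), (-1, 0), (-1, -1), (-1, -2), (-2, -2), (-2, -3), (-2, -4), (-1, -4), (0, -4)]
Fold 1: move[4]->R => LDDLRDRR INVALID (collision), skipped
Fold 2: move[4]->U => LDDLUDRR INVALID (collision), skipped
Fold 3: move[5]->U => LDDLDURR INVALID (collision), skipped
Fold 4: move[2]->R => LDRLDDRR INVALID (collision), skipped

Answer: XXXX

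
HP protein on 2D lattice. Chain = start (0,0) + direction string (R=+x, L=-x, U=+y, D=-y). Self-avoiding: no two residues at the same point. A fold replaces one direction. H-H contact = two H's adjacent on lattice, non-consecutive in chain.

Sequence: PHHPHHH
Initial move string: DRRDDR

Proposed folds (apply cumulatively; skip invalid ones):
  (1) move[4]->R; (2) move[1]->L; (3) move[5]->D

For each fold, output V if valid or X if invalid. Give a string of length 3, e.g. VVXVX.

Answer: VXV

Derivation:
Initial: DRRDDR -> [(0, 0), (0, -1), (1, -1), (2, -1), (2, -2), (2, -3), (3, -3)]
Fold 1: move[4]->R => DRRDRR VALID
Fold 2: move[1]->L => DLRDRR INVALID (collision), skipped
Fold 3: move[5]->D => DRRDRD VALID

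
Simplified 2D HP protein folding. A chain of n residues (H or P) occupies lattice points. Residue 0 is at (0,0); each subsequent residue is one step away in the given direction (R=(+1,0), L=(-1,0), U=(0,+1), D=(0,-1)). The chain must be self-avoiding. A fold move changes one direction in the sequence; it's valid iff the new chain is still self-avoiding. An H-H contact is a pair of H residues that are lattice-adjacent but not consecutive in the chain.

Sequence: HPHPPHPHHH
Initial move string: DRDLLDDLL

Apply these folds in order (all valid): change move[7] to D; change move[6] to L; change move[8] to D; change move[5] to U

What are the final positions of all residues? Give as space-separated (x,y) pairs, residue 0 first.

Answer: (0,0) (0,-1) (1,-1) (1,-2) (0,-2) (-1,-2) (-1,-1) (-2,-1) (-2,-2) (-2,-3)

Derivation:
Initial moves: DRDLLDDLL
Fold: move[7]->D => DRDLLDDDL (positions: [(0, 0), (0, -1), (1, -1), (1, -2), (0, -2), (-1, -2), (-1, -3), (-1, -4), (-1, -5), (-2, -5)])
Fold: move[6]->L => DRDLLDLDL (positions: [(0, 0), (0, -1), (1, -1), (1, -2), (0, -2), (-1, -2), (-1, -3), (-2, -3), (-2, -4), (-3, -4)])
Fold: move[8]->D => DRDLLDLDD (positions: [(0, 0), (0, -1), (1, -1), (1, -2), (0, -2), (-1, -2), (-1, -3), (-2, -3), (-2, -4), (-2, -5)])
Fold: move[5]->U => DRDLLULDD (positions: [(0, 0), (0, -1), (1, -1), (1, -2), (0, -2), (-1, -2), (-1, -1), (-2, -1), (-2, -2), (-2, -3)])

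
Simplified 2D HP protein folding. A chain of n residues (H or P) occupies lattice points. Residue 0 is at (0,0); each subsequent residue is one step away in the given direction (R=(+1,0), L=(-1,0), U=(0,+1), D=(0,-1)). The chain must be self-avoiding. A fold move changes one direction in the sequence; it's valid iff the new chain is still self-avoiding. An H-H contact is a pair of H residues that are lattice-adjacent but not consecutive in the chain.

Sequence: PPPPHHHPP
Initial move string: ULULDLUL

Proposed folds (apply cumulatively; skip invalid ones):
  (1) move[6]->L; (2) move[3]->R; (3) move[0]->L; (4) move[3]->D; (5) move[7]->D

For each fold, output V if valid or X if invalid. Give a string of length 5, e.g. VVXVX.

Initial: ULULDLUL -> [(0, 0), (0, 1), (-1, 1), (-1, 2), (-2, 2), (-2, 1), (-3, 1), (-3, 2), (-4, 2)]
Fold 1: move[6]->L => ULULDLLL VALID
Fold 2: move[3]->R => ULURDLLL INVALID (collision), skipped
Fold 3: move[0]->L => LLULDLLL VALID
Fold 4: move[3]->D => LLUDDLLL INVALID (collision), skipped
Fold 5: move[7]->D => LLULDLLD VALID

Answer: VXVXV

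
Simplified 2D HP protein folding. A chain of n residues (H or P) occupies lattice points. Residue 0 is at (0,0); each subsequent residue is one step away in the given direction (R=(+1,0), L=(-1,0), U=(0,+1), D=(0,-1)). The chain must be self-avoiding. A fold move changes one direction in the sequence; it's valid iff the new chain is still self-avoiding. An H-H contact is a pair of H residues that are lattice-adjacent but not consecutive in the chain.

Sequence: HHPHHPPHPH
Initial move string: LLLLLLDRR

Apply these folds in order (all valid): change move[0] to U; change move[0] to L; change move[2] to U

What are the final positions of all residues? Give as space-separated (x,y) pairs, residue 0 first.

Answer: (0,0) (-1,0) (-2,0) (-2,1) (-3,1) (-4,1) (-5,1) (-5,0) (-4,0) (-3,0)

Derivation:
Initial moves: LLLLLLDRR
Fold: move[0]->U => ULLLLLDRR (positions: [(0, 0), (0, 1), (-1, 1), (-2, 1), (-3, 1), (-4, 1), (-5, 1), (-5, 0), (-4, 0), (-3, 0)])
Fold: move[0]->L => LLLLLLDRR (positions: [(0, 0), (-1, 0), (-2, 0), (-3, 0), (-4, 0), (-5, 0), (-6, 0), (-6, -1), (-5, -1), (-4, -1)])
Fold: move[2]->U => LLULLLDRR (positions: [(0, 0), (-1, 0), (-2, 0), (-2, 1), (-3, 1), (-4, 1), (-5, 1), (-5, 0), (-4, 0), (-3, 0)])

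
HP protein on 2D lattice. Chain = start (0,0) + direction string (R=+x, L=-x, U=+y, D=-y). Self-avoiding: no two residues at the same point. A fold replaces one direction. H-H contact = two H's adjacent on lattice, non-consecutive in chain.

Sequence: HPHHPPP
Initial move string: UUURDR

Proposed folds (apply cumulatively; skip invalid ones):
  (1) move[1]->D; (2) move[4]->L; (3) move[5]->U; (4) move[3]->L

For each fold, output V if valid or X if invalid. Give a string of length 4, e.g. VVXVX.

Initial: UUURDR -> [(0, 0), (0, 1), (0, 2), (0, 3), (1, 3), (1, 2), (2, 2)]
Fold 1: move[1]->D => UDURDR INVALID (collision), skipped
Fold 2: move[4]->L => UUURLR INVALID (collision), skipped
Fold 3: move[5]->U => UUURDU INVALID (collision), skipped
Fold 4: move[3]->L => UUULDR INVALID (collision), skipped

Answer: XXXX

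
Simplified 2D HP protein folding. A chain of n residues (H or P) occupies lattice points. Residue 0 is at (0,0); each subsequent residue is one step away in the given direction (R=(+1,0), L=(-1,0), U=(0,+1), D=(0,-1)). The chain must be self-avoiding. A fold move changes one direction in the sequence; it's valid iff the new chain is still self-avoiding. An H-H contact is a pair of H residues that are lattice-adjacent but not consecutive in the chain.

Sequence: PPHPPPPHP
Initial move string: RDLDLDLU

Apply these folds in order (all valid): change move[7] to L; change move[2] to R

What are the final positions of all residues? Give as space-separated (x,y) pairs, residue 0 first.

Initial moves: RDLDLDLU
Fold: move[7]->L => RDLDLDLL (positions: [(0, 0), (1, 0), (1, -1), (0, -1), (0, -2), (-1, -2), (-1, -3), (-2, -3), (-3, -3)])
Fold: move[2]->R => RDRDLDLL (positions: [(0, 0), (1, 0), (1, -1), (2, -1), (2, -2), (1, -2), (1, -3), (0, -3), (-1, -3)])

Answer: (0,0) (1,0) (1,-1) (2,-1) (2,-2) (1,-2) (1,-3) (0,-3) (-1,-3)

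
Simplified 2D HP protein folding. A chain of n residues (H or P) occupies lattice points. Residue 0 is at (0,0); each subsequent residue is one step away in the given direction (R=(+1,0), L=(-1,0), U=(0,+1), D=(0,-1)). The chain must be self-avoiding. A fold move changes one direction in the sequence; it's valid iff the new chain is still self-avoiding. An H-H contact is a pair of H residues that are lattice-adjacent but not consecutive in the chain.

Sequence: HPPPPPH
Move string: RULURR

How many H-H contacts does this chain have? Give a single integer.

Positions: [(0, 0), (1, 0), (1, 1), (0, 1), (0, 2), (1, 2), (2, 2)]
No H-H contacts found.

Answer: 0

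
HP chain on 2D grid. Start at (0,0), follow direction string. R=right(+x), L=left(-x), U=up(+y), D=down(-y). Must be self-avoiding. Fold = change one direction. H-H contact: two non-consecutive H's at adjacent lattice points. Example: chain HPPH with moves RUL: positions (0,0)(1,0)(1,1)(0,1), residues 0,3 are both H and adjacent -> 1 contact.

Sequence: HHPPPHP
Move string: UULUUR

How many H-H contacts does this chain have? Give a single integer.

Positions: [(0, 0), (0, 1), (0, 2), (-1, 2), (-1, 3), (-1, 4), (0, 4)]
No H-H contacts found.

Answer: 0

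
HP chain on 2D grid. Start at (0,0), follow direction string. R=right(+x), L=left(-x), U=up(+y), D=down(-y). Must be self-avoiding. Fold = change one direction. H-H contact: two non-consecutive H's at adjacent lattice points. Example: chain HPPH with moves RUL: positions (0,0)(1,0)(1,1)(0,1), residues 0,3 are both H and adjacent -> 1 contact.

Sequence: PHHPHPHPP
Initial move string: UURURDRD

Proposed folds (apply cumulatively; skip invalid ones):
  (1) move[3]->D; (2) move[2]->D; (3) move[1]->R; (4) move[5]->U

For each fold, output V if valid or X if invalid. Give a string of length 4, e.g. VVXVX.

Initial: UURURDRD -> [(0, 0), (0, 1), (0, 2), (1, 2), (1, 3), (2, 3), (2, 2), (3, 2), (3, 1)]
Fold 1: move[3]->D => UURDRDRD VALID
Fold 2: move[2]->D => UUDDRDRD INVALID (collision), skipped
Fold 3: move[1]->R => URRDRDRD VALID
Fold 4: move[5]->U => URRDRURD VALID

Answer: VXVV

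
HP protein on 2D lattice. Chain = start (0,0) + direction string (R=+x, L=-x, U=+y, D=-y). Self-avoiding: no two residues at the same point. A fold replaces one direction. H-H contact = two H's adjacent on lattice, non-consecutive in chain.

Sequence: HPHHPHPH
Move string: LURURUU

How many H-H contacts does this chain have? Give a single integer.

Positions: [(0, 0), (-1, 0), (-1, 1), (0, 1), (0, 2), (1, 2), (1, 3), (1, 4)]
H-H contact: residue 0 @(0,0) - residue 3 @(0, 1)

Answer: 1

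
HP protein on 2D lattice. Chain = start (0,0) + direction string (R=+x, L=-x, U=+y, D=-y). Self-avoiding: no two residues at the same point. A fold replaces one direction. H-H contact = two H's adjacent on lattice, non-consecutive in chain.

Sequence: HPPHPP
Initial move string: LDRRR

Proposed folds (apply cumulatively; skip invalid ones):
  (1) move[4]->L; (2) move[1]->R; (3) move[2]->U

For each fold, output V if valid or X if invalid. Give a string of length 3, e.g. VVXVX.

Initial: LDRRR -> [(0, 0), (-1, 0), (-1, -1), (0, -1), (1, -1), (2, -1)]
Fold 1: move[4]->L => LDRRL INVALID (collision), skipped
Fold 2: move[1]->R => LRRRR INVALID (collision), skipped
Fold 3: move[2]->U => LDURR INVALID (collision), skipped

Answer: XXX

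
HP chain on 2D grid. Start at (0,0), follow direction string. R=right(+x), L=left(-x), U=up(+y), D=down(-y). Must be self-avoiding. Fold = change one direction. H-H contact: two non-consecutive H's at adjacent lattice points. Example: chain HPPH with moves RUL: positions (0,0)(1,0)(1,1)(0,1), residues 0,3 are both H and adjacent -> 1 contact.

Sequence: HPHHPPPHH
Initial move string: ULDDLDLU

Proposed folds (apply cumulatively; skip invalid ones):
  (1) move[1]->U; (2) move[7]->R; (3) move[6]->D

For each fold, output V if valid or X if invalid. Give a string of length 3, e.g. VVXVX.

Initial: ULDDLDLU -> [(0, 0), (0, 1), (-1, 1), (-1, 0), (-1, -1), (-2, -1), (-2, -2), (-3, -2), (-3, -1)]
Fold 1: move[1]->U => UUDDLDLU INVALID (collision), skipped
Fold 2: move[7]->R => ULDDLDLR INVALID (collision), skipped
Fold 3: move[6]->D => ULDDLDDU INVALID (collision), skipped

Answer: XXX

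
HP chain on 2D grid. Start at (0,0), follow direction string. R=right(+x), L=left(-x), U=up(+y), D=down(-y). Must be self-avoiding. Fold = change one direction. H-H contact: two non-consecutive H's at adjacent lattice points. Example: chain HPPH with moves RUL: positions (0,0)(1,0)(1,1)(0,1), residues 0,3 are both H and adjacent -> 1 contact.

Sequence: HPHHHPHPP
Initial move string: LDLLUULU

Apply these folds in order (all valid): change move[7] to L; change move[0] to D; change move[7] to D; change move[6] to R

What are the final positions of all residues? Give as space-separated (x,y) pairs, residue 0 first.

Answer: (0,0) (0,-1) (0,-2) (-1,-2) (-2,-2) (-2,-1) (-2,0) (-1,0) (-1,-1)

Derivation:
Initial moves: LDLLUULU
Fold: move[7]->L => LDLLUULL (positions: [(0, 0), (-1, 0), (-1, -1), (-2, -1), (-3, -1), (-3, 0), (-3, 1), (-4, 1), (-5, 1)])
Fold: move[0]->D => DDLLUULL (positions: [(0, 0), (0, -1), (0, -2), (-1, -2), (-2, -2), (-2, -1), (-2, 0), (-3, 0), (-4, 0)])
Fold: move[7]->D => DDLLUULD (positions: [(0, 0), (0, -1), (0, -2), (-1, -2), (-2, -2), (-2, -1), (-2, 0), (-3, 0), (-3, -1)])
Fold: move[6]->R => DDLLUURD (positions: [(0, 0), (0, -1), (0, -2), (-1, -2), (-2, -2), (-2, -1), (-2, 0), (-1, 0), (-1, -1)])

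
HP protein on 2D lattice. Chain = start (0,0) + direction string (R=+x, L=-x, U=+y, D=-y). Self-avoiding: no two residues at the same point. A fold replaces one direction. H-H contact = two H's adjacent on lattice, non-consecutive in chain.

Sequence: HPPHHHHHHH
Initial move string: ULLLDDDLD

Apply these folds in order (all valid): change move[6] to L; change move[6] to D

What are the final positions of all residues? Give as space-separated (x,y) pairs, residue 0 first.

Initial moves: ULLLDDDLD
Fold: move[6]->L => ULLLDDLLD (positions: [(0, 0), (0, 1), (-1, 1), (-2, 1), (-3, 1), (-3, 0), (-3, -1), (-4, -1), (-5, -1), (-5, -2)])
Fold: move[6]->D => ULLLDDDLD (positions: [(0, 0), (0, 1), (-1, 1), (-2, 1), (-3, 1), (-3, 0), (-3, -1), (-3, -2), (-4, -2), (-4, -3)])

Answer: (0,0) (0,1) (-1,1) (-2,1) (-3,1) (-3,0) (-3,-1) (-3,-2) (-4,-2) (-4,-3)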